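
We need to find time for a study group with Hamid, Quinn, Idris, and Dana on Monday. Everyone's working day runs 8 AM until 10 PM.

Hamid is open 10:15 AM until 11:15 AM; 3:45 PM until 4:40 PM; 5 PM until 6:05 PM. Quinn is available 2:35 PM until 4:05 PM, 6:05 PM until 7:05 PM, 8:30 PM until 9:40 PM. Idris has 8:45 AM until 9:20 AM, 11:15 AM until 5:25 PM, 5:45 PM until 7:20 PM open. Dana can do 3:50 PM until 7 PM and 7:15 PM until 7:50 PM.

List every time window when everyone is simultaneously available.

15:50-16:05

Hamid ∩ Quinn: 15:45-16:05.
Hamid ∩ Quinn ∩ Idris: 15:45-16:05.
Hamid ∩ Quinn ∩ Idris ∩ Dana: 15:50-16:05.
So the common availability across everyone is 15:50-16:05.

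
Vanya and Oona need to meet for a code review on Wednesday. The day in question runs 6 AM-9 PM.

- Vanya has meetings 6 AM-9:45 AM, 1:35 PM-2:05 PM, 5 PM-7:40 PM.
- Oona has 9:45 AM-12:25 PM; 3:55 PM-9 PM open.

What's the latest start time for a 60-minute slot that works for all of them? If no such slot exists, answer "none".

Vanya free: 09:45-13:35, 14:05-17:00, 19:40-21:00 (invert busy blocks within the working day).
Oona free: 09:45-12:25, 15:55-21:00.
Vanya ∩ Oona: 09:45-12:25, 15:55-17:00, 19:40-21:00.
The last common window of at least 60 minutes is 19:40-21:00; a 60-minute meeting can start as late as 20:00 and still end by 21:00.

20:00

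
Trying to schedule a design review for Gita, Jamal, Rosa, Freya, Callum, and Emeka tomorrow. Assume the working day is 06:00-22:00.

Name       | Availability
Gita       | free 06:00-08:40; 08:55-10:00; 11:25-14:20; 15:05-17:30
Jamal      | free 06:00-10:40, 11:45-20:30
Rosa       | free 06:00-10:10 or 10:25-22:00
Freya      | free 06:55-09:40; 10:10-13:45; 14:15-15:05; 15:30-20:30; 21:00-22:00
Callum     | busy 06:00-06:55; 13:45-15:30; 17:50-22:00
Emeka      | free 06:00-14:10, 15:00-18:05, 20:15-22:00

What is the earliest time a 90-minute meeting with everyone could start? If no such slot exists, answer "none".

06:55

Gita free: 06:00-08:40, 08:55-10:00, 11:25-14:20, 15:05-17:30.
Jamal free: 06:00-10:40, 11:45-20:30.
Rosa free: 06:00-10:10, 10:25-22:00.
Freya free: 06:55-09:40, 10:10-13:45, 14:15-15:05, 15:30-20:30, 21:00-22:00.
Callum free: 06:55-13:45, 15:30-17:50 (invert busy blocks within the working day).
Emeka free: 06:00-14:10, 15:00-18:05, 20:15-22:00.
Gita ∩ Jamal: 06:00-08:40, 08:55-10:00, 11:45-14:20, 15:05-17:30.
Gita ∩ Jamal ∩ Rosa: 06:00-08:40, 08:55-10:00, 11:45-14:20, 15:05-17:30.
Gita ∩ Jamal ∩ Rosa ∩ Freya: 06:55-08:40, 08:55-09:40, 11:45-13:45, 14:15-14:20, 15:30-17:30.
Gita ∩ Jamal ∩ Rosa ∩ Freya ∩ Callum: 06:55-08:40, 08:55-09:40, 11:45-13:45, 15:30-17:30.
Gita ∩ Jamal ∩ Rosa ∩ Freya ∩ Callum ∩ Emeka: 06:55-08:40, 08:55-09:40, 11:45-13:45, 15:30-17:30.
So the common availability across everyone is 06:55-08:40, 08:55-09:40, 11:45-13:45, 15:30-17:30.
The first common window of at least 90 minutes is 06:55-08:40, so the earliest start is 06:55.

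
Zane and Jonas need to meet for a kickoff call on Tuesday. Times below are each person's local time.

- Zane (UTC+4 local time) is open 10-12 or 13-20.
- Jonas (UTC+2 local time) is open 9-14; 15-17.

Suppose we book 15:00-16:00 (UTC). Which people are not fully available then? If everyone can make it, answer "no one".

Jonas

Zane in UTC: 06:00-08:00, 09:00-16:00 (subtract 4h to convert from UTC+4).
Jonas in UTC: 07:00-12:00, 13:00-15:00 (subtract 2h to convert from UTC+2).
Zane: free for 15:00-16:00. Jonas: not fully free for 15:00-16:00.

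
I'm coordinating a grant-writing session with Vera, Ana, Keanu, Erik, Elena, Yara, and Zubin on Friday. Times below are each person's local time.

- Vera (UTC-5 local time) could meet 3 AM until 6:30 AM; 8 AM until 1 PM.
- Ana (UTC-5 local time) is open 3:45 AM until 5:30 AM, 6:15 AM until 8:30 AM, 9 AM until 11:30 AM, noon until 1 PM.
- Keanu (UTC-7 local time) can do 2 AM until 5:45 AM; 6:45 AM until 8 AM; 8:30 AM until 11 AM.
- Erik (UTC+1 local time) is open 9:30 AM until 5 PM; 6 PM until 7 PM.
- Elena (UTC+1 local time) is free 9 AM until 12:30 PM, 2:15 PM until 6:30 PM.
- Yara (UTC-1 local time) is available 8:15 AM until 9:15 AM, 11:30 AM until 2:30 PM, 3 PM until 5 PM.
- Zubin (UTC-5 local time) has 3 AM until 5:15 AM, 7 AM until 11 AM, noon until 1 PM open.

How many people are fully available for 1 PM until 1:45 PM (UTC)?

4

Vera in UTC: 08:00-11:30, 13:00-18:00 (add 5h to convert from UTC-5).
Ana in UTC: 08:45-10:30, 11:15-13:30, 14:00-16:30, 17:00-18:00 (add 5h to convert from UTC-5).
Keanu in UTC: 09:00-12:45, 13:45-15:00, 15:30-18:00 (add 7h to convert from UTC-7).
Erik in UTC: 08:30-16:00, 17:00-18:00 (subtract 1h to convert from UTC+1).
Elena in UTC: 08:00-11:30, 13:15-17:30 (subtract 1h to convert from UTC+1).
Yara in UTC: 09:15-10:15, 12:30-15:30, 16:00-18:00 (add 1h to convert from UTC-1).
Zubin in UTC: 08:00-10:15, 12:00-16:00, 17:00-18:00 (add 5h to convert from UTC-5).
Vera, Erik, Yara, and Zubin can make the full 13:00-13:45 slot — that's 4.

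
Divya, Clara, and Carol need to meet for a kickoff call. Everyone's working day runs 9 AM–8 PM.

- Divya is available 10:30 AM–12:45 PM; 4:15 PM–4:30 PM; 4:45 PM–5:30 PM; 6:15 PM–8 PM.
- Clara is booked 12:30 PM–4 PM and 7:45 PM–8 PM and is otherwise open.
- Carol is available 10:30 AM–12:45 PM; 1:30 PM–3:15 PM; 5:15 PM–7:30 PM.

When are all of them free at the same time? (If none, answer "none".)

Divya free: 10:30-12:45, 16:15-16:30, 16:45-17:30, 18:15-20:00.
Clara free: 09:00-12:30, 16:00-19:45 (invert busy blocks within the working day).
Carol free: 10:30-12:45, 13:30-15:15, 17:15-19:30.
Divya ∩ Clara: 10:30-12:30, 16:15-16:30, 16:45-17:30, 18:15-19:45.
Divya ∩ Clara ∩ Carol: 10:30-12:30, 17:15-17:30, 18:15-19:30.

10:30-12:30, 17:15-17:30, 18:15-19:30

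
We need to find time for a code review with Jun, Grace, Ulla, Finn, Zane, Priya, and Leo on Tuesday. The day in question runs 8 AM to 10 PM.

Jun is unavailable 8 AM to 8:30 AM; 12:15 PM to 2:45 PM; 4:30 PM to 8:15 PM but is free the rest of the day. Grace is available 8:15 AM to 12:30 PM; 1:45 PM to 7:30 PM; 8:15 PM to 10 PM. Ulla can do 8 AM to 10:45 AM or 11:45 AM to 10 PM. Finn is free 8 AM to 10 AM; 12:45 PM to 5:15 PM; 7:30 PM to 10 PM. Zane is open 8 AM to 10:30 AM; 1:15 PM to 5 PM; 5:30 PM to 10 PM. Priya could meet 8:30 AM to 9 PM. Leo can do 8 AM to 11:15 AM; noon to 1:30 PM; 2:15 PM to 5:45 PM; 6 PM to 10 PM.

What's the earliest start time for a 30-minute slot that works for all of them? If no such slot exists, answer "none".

08:30

Jun free: 08:30-12:15, 14:45-16:30, 20:15-22:00 (invert busy blocks within the working day).
Grace free: 08:15-12:30, 13:45-19:30, 20:15-22:00.
Ulla free: 08:00-10:45, 11:45-22:00.
Finn free: 08:00-10:00, 12:45-17:15, 19:30-22:00.
Zane free: 08:00-10:30, 13:15-17:00, 17:30-22:00.
Priya free: 08:30-21:00.
Leo free: 08:00-11:15, 12:00-13:30, 14:15-17:45, 18:00-22:00.
Jun ∩ Grace: 08:30-12:15, 14:45-16:30, 20:15-22:00.
Jun ∩ Grace ∩ Ulla: 08:30-10:45, 11:45-12:15, 14:45-16:30, 20:15-22:00.
Jun ∩ Grace ∩ Ulla ∩ Finn: 08:30-10:00, 14:45-16:30, 20:15-22:00.
Jun ∩ Grace ∩ Ulla ∩ Finn ∩ Zane: 08:30-10:00, 14:45-16:30, 20:15-22:00.
Jun ∩ Grace ∩ Ulla ∩ Finn ∩ Zane ∩ Priya: 08:30-10:00, 14:45-16:30, 20:15-21:00.
Jun ∩ Grace ∩ Ulla ∩ Finn ∩ Zane ∩ Priya ∩ Leo: 08:30-10:00, 14:45-16:30, 20:15-21:00.
The first common window of at least 30 minutes is 08:30-10:00, so the earliest start is 08:30.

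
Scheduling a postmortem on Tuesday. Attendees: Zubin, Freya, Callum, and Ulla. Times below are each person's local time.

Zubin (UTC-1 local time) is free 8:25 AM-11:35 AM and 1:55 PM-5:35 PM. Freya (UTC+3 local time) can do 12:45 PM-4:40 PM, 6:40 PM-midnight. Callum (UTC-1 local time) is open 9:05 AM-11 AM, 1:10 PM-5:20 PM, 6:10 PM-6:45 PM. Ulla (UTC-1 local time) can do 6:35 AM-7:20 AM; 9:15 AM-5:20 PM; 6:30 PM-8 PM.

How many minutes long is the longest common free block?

160

Zubin in UTC: 09:25-12:35, 14:55-18:35 (add 1h to convert from UTC-1).
Freya in UTC: 09:45-13:40, 15:40-21:00 (subtract 3h to convert from UTC+3).
Callum in UTC: 10:05-12:00, 14:10-18:20, 19:10-19:45 (add 1h to convert from UTC-1).
Ulla in UTC: 07:35-08:20, 10:15-18:20, 19:30-21:00 (add 1h to convert from UTC-1).
Zubin ∩ Freya: 09:45-12:35, 15:40-18:35.
Zubin ∩ Freya ∩ Callum: 10:05-12:00, 15:40-18:20.
Zubin ∩ Freya ∩ Callum ∩ Ulla: 10:15-12:00, 15:40-18:20.
The longest is 15:40-18:20 at 160 minutes.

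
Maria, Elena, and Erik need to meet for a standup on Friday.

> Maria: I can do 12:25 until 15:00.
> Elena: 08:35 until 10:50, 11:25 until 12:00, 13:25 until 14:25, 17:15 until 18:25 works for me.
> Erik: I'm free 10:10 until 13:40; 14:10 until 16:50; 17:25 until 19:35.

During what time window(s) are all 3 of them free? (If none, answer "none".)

13:25-13:40, 14:10-14:25

Maria ∩ Elena: 13:25-14:25.
Maria ∩ Elena ∩ Erik: 13:25-13:40, 14:10-14:25.
So the common availability across everyone is 13:25-13:40, 14:10-14:25.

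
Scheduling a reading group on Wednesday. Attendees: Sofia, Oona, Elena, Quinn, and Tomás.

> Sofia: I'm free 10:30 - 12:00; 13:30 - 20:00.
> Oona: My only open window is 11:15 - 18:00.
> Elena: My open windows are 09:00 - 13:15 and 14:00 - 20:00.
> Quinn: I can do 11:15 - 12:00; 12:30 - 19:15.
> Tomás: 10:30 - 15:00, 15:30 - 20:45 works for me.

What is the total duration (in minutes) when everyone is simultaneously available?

255

Sofia ∩ Oona: 11:15-12:00, 13:30-18:00.
Sofia ∩ Oona ∩ Elena: 11:15-12:00, 14:00-18:00.
Sofia ∩ Oona ∩ Elena ∩ Quinn: 11:15-12:00, 14:00-18:00.
Sofia ∩ Oona ∩ Elena ∩ Quinn ∩ Tomás: 11:15-12:00, 14:00-15:00, 15:30-18:00.
Summing the common windows: 45 + 60 + 150 = 255 minutes.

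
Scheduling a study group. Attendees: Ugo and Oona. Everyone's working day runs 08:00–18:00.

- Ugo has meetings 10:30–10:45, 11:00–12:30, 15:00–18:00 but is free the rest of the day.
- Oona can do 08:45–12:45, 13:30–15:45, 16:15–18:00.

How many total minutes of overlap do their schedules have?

Ugo free: 08:00-10:30, 10:45-11:00, 12:30-15:00 (invert busy blocks within the working day).
Oona free: 08:45-12:45, 13:30-15:45, 16:15-18:00.
Ugo ∩ Oona: 08:45-10:30, 10:45-11:00, 12:30-12:45, 13:30-15:00.
Summing the common windows: 105 + 15 + 15 + 90 = 225 minutes.

225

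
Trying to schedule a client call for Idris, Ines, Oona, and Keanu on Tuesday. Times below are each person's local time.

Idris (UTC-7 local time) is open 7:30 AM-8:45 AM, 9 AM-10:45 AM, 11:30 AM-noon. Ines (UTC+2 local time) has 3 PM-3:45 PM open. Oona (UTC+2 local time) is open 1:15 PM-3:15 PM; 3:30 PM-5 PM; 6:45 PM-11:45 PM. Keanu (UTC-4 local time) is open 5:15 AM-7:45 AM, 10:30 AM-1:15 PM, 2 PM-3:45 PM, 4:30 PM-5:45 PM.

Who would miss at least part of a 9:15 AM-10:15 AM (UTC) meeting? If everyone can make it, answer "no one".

Idris in UTC: 14:30-15:45, 16:00-17:45, 18:30-19:00 (add 7h to convert from UTC-7).
Ines in UTC: 13:00-13:45 (subtract 2h to convert from UTC+2).
Oona in UTC: 11:15-13:15, 13:30-15:00, 16:45-21:45 (subtract 2h to convert from UTC+2).
Keanu in UTC: 09:15-11:45, 14:30-17:15, 18:00-19:45, 20:30-21:45 (add 4h to convert from UTC-4).
Idris: not fully free for 09:15-10:15. Ines: not fully free for 09:15-10:15. Oona: not fully free for 09:15-10:15. Keanu: free for 09:15-10:15.

Idris, Ines, Oona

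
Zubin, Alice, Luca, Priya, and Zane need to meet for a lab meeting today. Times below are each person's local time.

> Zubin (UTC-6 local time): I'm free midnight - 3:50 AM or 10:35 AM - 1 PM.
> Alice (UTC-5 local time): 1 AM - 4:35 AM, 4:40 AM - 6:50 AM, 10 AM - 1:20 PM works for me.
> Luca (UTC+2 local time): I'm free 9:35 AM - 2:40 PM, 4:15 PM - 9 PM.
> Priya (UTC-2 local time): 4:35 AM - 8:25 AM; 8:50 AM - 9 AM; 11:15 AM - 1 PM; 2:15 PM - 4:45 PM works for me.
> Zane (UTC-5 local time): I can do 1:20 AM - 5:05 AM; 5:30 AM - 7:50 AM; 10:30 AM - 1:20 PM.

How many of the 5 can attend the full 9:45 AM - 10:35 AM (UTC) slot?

Zubin in UTC: 06:00-09:50, 16:35-19:00 (add 6h to convert from UTC-6).
Alice in UTC: 06:00-09:35, 09:40-11:50, 15:00-18:20 (add 5h to convert from UTC-5).
Luca in UTC: 07:35-12:40, 14:15-19:00 (subtract 2h to convert from UTC+2).
Priya in UTC: 06:35-10:25, 10:50-11:00, 13:15-15:00, 16:15-18:45 (add 2h to convert from UTC-2).
Zane in UTC: 06:20-10:05, 10:30-12:50, 15:30-18:20 (add 5h to convert from UTC-5).
Alice and Luca can make the full 09:45-10:35 slot — that's 2.

2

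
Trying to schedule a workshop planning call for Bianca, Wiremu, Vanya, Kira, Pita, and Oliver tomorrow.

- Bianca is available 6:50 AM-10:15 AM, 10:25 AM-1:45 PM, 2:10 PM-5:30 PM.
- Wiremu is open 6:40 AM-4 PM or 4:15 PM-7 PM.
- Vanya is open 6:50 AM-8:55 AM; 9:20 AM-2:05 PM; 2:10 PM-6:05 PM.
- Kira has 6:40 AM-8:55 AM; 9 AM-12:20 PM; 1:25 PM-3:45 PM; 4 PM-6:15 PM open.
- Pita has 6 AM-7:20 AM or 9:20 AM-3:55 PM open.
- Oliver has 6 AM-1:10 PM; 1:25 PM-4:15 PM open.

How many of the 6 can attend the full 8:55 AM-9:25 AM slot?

Bianca, Wiremu, and Oliver can make the full 08:55-09:25 slot — that's 3.

3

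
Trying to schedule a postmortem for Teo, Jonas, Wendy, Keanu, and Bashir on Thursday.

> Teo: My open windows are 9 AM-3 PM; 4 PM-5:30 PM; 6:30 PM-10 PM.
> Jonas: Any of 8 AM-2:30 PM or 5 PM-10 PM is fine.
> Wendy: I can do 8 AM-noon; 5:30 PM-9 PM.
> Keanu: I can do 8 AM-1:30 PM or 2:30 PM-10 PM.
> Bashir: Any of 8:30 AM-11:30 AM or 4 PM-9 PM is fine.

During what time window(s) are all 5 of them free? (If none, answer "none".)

09:00-11:30, 18:30-21:00

Teo ∩ Jonas: 09:00-14:30, 17:00-17:30, 18:30-22:00.
Teo ∩ Jonas ∩ Wendy: 09:00-12:00, 18:30-21:00.
Teo ∩ Jonas ∩ Wendy ∩ Keanu: 09:00-12:00, 18:30-21:00.
Teo ∩ Jonas ∩ Wendy ∩ Keanu ∩ Bashir: 09:00-11:30, 18:30-21:00.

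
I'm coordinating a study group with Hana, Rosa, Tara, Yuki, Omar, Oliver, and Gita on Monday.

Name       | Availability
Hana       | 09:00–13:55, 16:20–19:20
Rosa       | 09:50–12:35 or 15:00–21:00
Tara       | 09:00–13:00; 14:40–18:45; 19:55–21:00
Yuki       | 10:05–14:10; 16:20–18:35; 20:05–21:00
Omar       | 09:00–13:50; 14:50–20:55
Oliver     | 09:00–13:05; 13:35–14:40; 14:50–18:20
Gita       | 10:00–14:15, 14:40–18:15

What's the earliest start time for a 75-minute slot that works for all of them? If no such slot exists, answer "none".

Hana ∩ Rosa: 09:50-12:35, 16:20-19:20.
Hana ∩ Rosa ∩ Tara: 09:50-12:35, 16:20-18:45.
Hana ∩ Rosa ∩ Tara ∩ Yuki: 10:05-12:35, 16:20-18:35.
Hana ∩ Rosa ∩ Tara ∩ Yuki ∩ Omar: 10:05-12:35, 16:20-18:35.
Hana ∩ Rosa ∩ Tara ∩ Yuki ∩ Omar ∩ Oliver: 10:05-12:35, 16:20-18:20.
Hana ∩ Rosa ∩ Tara ∩ Yuki ∩ Omar ∩ Oliver ∩ Gita: 10:05-12:35, 16:20-18:15.
The first common window of at least 75 minutes is 10:05-12:35, so the earliest start is 10:05.

10:05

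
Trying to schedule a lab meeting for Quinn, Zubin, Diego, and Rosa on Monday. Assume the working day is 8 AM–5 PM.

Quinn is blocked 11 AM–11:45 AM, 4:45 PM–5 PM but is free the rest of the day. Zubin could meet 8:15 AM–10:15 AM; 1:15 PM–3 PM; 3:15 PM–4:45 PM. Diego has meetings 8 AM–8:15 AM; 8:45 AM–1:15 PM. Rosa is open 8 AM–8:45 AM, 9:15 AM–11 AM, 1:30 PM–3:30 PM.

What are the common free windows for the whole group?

08:15-08:45, 13:30-15:00, 15:15-15:30

Quinn free: 08:00-11:00, 11:45-16:45 (invert busy blocks within the working day).
Zubin free: 08:15-10:15, 13:15-15:00, 15:15-16:45.
Diego free: 08:15-08:45, 13:15-17:00 (invert busy blocks within the working day).
Rosa free: 08:00-08:45, 09:15-11:00, 13:30-15:30.
Quinn ∩ Zubin: 08:15-10:15, 13:15-15:00, 15:15-16:45.
Quinn ∩ Zubin ∩ Diego: 08:15-08:45, 13:15-15:00, 15:15-16:45.
Quinn ∩ Zubin ∩ Diego ∩ Rosa: 08:15-08:45, 13:30-15:00, 15:15-15:30.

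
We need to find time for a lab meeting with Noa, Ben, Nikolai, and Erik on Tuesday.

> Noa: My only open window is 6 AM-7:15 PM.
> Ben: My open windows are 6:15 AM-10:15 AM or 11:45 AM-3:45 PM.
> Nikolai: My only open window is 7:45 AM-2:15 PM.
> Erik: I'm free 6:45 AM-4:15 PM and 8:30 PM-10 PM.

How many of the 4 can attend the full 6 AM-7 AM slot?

1

Noa can make the full 06:00-07:00 slot — that's 1.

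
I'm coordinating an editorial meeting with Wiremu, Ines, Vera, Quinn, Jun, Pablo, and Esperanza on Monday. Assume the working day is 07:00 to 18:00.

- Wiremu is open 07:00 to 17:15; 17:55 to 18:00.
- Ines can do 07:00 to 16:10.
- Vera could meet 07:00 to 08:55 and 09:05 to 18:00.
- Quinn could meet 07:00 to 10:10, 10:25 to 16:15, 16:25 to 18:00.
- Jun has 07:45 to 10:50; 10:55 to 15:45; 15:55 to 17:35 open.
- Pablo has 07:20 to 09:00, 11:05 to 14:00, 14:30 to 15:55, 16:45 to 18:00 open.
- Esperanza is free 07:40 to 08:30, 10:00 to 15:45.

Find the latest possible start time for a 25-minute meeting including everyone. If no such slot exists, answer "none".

Wiremu ∩ Ines: 07:00-16:10.
Wiremu ∩ Ines ∩ Vera: 07:00-08:55, 09:05-16:10.
Wiremu ∩ Ines ∩ Vera ∩ Quinn: 07:00-08:55, 09:05-10:10, 10:25-16:10.
Wiremu ∩ Ines ∩ Vera ∩ Quinn ∩ Jun: 07:45-08:55, 09:05-10:10, 10:25-10:50, 10:55-15:45, 15:55-16:10.
Wiremu ∩ Ines ∩ Vera ∩ Quinn ∩ Jun ∩ Pablo: 07:45-08:55, 11:05-14:00, 14:30-15:45.
Wiremu ∩ Ines ∩ Vera ∩ Quinn ∩ Jun ∩ Pablo ∩ Esperanza: 07:45-08:30, 11:05-14:00, 14:30-15:45.
Those are the intersection windows.
The last common window of at least 25 minutes is 14:30-15:45; a 25-minute meeting can start as late as 15:20 and still end by 15:45.

15:20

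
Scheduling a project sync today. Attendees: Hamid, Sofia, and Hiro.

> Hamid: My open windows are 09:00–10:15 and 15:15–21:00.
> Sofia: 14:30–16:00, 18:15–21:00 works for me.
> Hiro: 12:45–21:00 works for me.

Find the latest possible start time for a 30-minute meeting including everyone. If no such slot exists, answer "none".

20:30

Hamid ∩ Sofia: 15:15-16:00, 18:15-21:00.
Hamid ∩ Sofia ∩ Hiro: 15:15-16:00, 18:15-21:00.
So the common availability across everyone is 15:15-16:00, 18:15-21:00.
The last common window of at least 30 minutes is 18:15-21:00; a 30-minute meeting can start as late as 20:30 and still end by 21:00.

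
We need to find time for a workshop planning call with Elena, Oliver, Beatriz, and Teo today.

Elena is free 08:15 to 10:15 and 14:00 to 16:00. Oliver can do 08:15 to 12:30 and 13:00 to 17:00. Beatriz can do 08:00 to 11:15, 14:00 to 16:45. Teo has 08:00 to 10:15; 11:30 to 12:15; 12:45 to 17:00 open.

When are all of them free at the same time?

08:15-10:15, 14:00-16:00

Elena ∩ Oliver: 08:15-10:15, 14:00-16:00.
Elena ∩ Oliver ∩ Beatriz: 08:15-10:15, 14:00-16:00.
Elena ∩ Oliver ∩ Beatriz ∩ Teo: 08:15-10:15, 14:00-16:00.
So the common availability across everyone is 08:15-10:15, 14:00-16:00.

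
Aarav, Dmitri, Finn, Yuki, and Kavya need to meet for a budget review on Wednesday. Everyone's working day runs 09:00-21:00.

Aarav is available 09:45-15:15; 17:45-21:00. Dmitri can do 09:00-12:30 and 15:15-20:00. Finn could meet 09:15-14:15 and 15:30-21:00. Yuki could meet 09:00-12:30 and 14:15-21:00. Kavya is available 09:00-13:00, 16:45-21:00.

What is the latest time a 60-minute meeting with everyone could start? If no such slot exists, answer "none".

19:00

Aarav ∩ Dmitri: 09:45-12:30, 17:45-20:00.
Aarav ∩ Dmitri ∩ Finn: 09:45-12:30, 17:45-20:00.
Aarav ∩ Dmitri ∩ Finn ∩ Yuki: 09:45-12:30, 17:45-20:00.
Aarav ∩ Dmitri ∩ Finn ∩ Yuki ∩ Kavya: 09:45-12:30, 17:45-20:00.
The last common window of at least 60 minutes is 17:45-20:00; a 60-minute meeting can start as late as 19:00 and still end by 20:00.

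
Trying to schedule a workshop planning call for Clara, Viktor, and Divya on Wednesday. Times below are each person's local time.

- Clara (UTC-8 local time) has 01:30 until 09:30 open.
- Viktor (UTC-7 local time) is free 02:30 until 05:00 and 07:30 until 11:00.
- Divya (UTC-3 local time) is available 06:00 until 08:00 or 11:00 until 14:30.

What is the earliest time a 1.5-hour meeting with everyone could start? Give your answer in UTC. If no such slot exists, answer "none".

09:30

Clara in UTC: 09:30-17:30 (add 8h to convert from UTC-8).
Viktor in UTC: 09:30-12:00, 14:30-18:00 (add 7h to convert from UTC-7).
Divya in UTC: 09:00-11:00, 14:00-17:30 (add 3h to convert from UTC-3).
Clara ∩ Viktor: 09:30-12:00, 14:30-17:30.
Clara ∩ Viktor ∩ Divya: 09:30-11:00, 14:30-17:30.
The first common window of at least 90 minutes is 09:30-11:00, so the earliest start is 09:30.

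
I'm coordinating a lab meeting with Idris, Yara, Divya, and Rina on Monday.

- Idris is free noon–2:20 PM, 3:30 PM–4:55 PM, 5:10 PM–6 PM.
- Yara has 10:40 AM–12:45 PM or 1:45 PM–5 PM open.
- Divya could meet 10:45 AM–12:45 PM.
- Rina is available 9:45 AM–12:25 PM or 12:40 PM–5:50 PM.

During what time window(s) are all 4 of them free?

Idris ∩ Yara: 12:00-12:45, 13:45-14:20, 15:30-16:55.
Idris ∩ Yara ∩ Divya: 12:00-12:45.
Idris ∩ Yara ∩ Divya ∩ Rina: 12:00-12:25, 12:40-12:45.
So the common availability across everyone is 12:00-12:25, 12:40-12:45.

12:00-12:25, 12:40-12:45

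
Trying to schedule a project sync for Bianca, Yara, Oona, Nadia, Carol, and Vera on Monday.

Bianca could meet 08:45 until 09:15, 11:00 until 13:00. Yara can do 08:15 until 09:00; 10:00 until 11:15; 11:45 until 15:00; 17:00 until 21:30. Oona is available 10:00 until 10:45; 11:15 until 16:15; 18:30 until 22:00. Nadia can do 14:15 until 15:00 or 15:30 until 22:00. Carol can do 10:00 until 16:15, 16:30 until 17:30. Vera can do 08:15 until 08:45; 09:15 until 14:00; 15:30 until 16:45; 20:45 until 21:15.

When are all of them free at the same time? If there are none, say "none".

none

Bianca ∩ Yara: 08:45-09:00, 11:00-11:15, 11:45-13:00.
Bianca ∩ Yara ∩ Oona: 11:45-13:00.
Bianca ∩ Yara ∩ Oona ∩ Nadia: ∅.
Bianca ∩ Yara ∩ Oona ∩ Nadia ∩ Carol: ∅.
Bianca ∩ Yara ∩ Oona ∩ Nadia ∩ Carol ∩ Vera: ∅.
There is no time when everyone is free.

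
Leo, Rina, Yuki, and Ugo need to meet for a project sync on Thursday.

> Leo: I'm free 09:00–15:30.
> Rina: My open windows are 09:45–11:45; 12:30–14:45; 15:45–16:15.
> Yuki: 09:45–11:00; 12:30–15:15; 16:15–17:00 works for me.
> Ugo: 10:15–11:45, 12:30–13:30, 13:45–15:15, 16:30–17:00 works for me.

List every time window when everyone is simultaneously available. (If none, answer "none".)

Leo ∩ Rina: 09:45-11:45, 12:30-14:45.
Leo ∩ Rina ∩ Yuki: 09:45-11:00, 12:30-14:45.
Leo ∩ Rina ∩ Yuki ∩ Ugo: 10:15-11:00, 12:30-13:30, 13:45-14:45.

10:15-11:00, 12:30-13:30, 13:45-14:45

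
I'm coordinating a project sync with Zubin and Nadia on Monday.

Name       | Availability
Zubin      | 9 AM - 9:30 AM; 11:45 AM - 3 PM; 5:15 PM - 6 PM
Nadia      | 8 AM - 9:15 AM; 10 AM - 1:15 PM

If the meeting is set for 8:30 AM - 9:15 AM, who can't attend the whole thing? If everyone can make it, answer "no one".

Zubin: not fully free for 08:30-09:15. Nadia: free for 08:30-09:15.

Zubin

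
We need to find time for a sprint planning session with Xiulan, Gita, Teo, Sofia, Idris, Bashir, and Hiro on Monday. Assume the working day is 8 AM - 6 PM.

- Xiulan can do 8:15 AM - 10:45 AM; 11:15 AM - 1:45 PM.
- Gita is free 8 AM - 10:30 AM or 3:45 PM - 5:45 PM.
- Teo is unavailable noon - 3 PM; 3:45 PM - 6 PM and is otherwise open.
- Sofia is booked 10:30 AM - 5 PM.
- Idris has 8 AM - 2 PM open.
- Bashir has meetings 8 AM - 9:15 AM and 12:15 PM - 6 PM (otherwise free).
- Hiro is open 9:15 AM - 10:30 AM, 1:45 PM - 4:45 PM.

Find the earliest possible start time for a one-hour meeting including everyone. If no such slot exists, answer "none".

09:15

Xiulan free: 08:15-10:45, 11:15-13:45.
Gita free: 08:00-10:30, 15:45-17:45.
Teo free: 08:00-12:00, 15:00-15:45 (invert busy blocks within the working day).
Sofia free: 08:00-10:30, 17:00-18:00 (invert busy blocks within the working day).
Idris free: 08:00-14:00.
Bashir free: 09:15-12:15 (invert busy blocks within the working day).
Hiro free: 09:15-10:30, 13:45-16:45.
Xiulan ∩ Gita: 08:15-10:30.
Xiulan ∩ Gita ∩ Teo: 08:15-10:30.
Xiulan ∩ Gita ∩ Teo ∩ Sofia: 08:15-10:30.
Xiulan ∩ Gita ∩ Teo ∩ Sofia ∩ Idris: 08:15-10:30.
Xiulan ∩ Gita ∩ Teo ∩ Sofia ∩ Idris ∩ Bashir: 09:15-10:30.
Xiulan ∩ Gita ∩ Teo ∩ Sofia ∩ Idris ∩ Bashir ∩ Hiro: 09:15-10:30.
The first common window of at least 60 minutes is 09:15-10:30, so the earliest start is 09:15.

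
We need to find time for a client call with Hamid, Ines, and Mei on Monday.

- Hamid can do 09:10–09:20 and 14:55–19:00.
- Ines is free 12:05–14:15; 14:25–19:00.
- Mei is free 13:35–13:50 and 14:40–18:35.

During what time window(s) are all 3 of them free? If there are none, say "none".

14:55-18:35

Hamid ∩ Ines: 14:55-19:00.
Hamid ∩ Ines ∩ Mei: 14:55-18:35.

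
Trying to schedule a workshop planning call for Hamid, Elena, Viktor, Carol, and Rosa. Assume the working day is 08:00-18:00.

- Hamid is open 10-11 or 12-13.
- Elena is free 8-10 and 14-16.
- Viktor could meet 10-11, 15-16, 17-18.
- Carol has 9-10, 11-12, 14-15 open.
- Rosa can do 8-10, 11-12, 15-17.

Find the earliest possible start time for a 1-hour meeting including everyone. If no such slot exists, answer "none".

Hamid ∩ Elena: ∅.
Hamid ∩ Elena ∩ Viktor: ∅.
Hamid ∩ Elena ∩ Viktor ∩ Carol: ∅.
Hamid ∩ Elena ∩ Viktor ∩ Carol ∩ Rosa: ∅.
There is no time when everyone is free.
No common window is at least 60 minutes long.

none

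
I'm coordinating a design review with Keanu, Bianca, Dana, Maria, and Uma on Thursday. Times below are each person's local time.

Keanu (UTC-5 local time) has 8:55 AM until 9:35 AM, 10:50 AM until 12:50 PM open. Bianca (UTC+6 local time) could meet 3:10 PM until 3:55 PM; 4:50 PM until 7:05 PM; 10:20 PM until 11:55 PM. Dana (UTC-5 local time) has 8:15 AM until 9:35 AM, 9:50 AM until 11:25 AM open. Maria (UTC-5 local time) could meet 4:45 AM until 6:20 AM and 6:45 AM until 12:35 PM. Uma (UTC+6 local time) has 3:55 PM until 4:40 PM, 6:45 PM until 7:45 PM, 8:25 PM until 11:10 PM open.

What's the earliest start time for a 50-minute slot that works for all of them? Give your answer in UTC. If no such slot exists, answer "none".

Keanu in UTC: 13:55-14:35, 15:50-17:50 (add 5h to convert from UTC-5).
Bianca in UTC: 09:10-09:55, 10:50-13:05, 16:20-17:55 (subtract 6h to convert from UTC+6).
Dana in UTC: 13:15-14:35, 14:50-16:25 (add 5h to convert from UTC-5).
Maria in UTC: 09:45-11:20, 11:45-17:35 (add 5h to convert from UTC-5).
Uma in UTC: 09:55-10:40, 12:45-13:45, 14:25-17:10 (subtract 6h to convert from UTC+6).
Keanu ∩ Bianca: 16:20-17:50.
Keanu ∩ Bianca ∩ Dana: 16:20-16:25.
Keanu ∩ Bianca ∩ Dana ∩ Maria: 16:20-16:25.
Keanu ∩ Bianca ∩ Dana ∩ Maria ∩ Uma: 16:20-16:25.
No common window is at least 50 minutes long.

none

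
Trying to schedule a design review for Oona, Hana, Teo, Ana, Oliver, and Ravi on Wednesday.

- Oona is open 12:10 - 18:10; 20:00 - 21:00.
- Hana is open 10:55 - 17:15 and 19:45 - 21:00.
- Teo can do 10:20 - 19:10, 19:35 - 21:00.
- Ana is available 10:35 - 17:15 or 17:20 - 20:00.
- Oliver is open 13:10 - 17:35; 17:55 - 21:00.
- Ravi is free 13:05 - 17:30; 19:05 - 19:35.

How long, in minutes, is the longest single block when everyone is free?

Oona ∩ Hana: 12:10-17:15, 20:00-21:00.
Oona ∩ Hana ∩ Teo: 12:10-17:15, 20:00-21:00.
Oona ∩ Hana ∩ Teo ∩ Ana: 12:10-17:15.
Oona ∩ Hana ∩ Teo ∩ Ana ∩ Oliver: 13:10-17:15.
Oona ∩ Hana ∩ Teo ∩ Ana ∩ Oliver ∩ Ravi: 13:10-17:15.
The longest is 13:10-17:15 at 245 minutes.

245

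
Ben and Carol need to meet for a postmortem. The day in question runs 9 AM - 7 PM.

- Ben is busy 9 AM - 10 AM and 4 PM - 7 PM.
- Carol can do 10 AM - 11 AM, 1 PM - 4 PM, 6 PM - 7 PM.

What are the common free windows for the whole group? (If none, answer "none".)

Ben free: 10:00-16:00 (invert busy blocks within the working day).
Carol free: 10:00-11:00, 13:00-16:00, 18:00-19:00.
Ben ∩ Carol: 10:00-11:00, 13:00-16:00.
So the common availability across everyone is 10:00-11:00, 13:00-16:00.

10:00-11:00, 13:00-16:00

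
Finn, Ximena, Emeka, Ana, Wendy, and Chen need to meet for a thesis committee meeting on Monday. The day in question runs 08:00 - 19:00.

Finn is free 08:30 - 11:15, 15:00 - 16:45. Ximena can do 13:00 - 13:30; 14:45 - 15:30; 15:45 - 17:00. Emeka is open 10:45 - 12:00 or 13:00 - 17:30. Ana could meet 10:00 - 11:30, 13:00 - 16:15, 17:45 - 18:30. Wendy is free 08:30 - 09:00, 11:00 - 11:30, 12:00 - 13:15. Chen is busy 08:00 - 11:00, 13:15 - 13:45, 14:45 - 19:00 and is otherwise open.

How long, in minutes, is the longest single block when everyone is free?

Finn free: 08:30-11:15, 15:00-16:45.
Ximena free: 13:00-13:30, 14:45-15:30, 15:45-17:00.
Emeka free: 10:45-12:00, 13:00-17:30.
Ana free: 10:00-11:30, 13:00-16:15, 17:45-18:30.
Wendy free: 08:30-09:00, 11:00-11:30, 12:00-13:15.
Chen free: 11:00-13:15, 13:45-14:45 (invert busy blocks within the working day).
Finn ∩ Ximena: 15:00-15:30, 15:45-16:45.
Finn ∩ Ximena ∩ Emeka: 15:00-15:30, 15:45-16:45.
Finn ∩ Ximena ∩ Emeka ∩ Ana: 15:00-15:30, 15:45-16:15.
Finn ∩ Ximena ∩ Emeka ∩ Ana ∩ Wendy: ∅.
Finn ∩ Ximena ∩ Emeka ∩ Ana ∩ Wendy ∩ Chen: ∅.
There is no time when everyone is free.
No common window exists, so the longest block is 0 minutes.

0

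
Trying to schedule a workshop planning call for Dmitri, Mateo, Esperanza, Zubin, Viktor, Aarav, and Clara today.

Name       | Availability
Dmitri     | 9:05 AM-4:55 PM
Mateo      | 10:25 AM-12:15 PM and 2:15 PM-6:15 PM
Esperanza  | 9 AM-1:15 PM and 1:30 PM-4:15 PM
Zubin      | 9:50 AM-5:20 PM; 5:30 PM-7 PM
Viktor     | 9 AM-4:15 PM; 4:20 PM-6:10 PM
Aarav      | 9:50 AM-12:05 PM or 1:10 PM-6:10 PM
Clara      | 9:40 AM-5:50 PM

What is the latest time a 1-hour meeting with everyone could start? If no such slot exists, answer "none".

Dmitri ∩ Mateo: 10:25-12:15, 14:15-16:55.
Dmitri ∩ Mateo ∩ Esperanza: 10:25-12:15, 14:15-16:15.
Dmitri ∩ Mateo ∩ Esperanza ∩ Zubin: 10:25-12:15, 14:15-16:15.
Dmitri ∩ Mateo ∩ Esperanza ∩ Zubin ∩ Viktor: 10:25-12:15, 14:15-16:15.
Dmitri ∩ Mateo ∩ Esperanza ∩ Zubin ∩ Viktor ∩ Aarav: 10:25-12:05, 14:15-16:15.
Dmitri ∩ Mateo ∩ Esperanza ∩ Zubin ∩ Viktor ∩ Aarav ∩ Clara: 10:25-12:05, 14:15-16:15.
The last common window of at least 60 minutes is 14:15-16:15; a 60-minute meeting can start as late as 15:15 and still end by 16:15.

15:15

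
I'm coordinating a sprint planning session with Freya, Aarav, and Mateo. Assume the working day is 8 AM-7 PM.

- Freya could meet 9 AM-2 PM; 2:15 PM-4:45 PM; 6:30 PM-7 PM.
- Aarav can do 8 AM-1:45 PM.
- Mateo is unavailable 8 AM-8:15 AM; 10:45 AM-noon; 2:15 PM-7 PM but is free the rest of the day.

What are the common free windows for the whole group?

09:00-10:45, 12:00-13:45

Freya free: 09:00-14:00, 14:15-16:45, 18:30-19:00.
Aarav free: 08:00-13:45.
Mateo free: 08:15-10:45, 12:00-14:15 (invert busy blocks within the working day).
Freya ∩ Aarav: 09:00-13:45.
Freya ∩ Aarav ∩ Mateo: 09:00-10:45, 12:00-13:45.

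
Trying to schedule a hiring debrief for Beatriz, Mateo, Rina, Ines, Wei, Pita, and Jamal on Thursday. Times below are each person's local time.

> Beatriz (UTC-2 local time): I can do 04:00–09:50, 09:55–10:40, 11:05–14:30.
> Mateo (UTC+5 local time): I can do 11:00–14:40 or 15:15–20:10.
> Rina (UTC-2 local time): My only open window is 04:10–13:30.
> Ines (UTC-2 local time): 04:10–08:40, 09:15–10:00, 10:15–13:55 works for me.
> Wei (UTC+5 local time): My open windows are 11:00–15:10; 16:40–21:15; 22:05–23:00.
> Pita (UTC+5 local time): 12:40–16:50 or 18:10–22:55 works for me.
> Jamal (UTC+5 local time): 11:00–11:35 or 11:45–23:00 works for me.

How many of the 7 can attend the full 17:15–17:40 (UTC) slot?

3

Beatriz in UTC: 06:00-11:50, 11:55-12:40, 13:05-16:30 (add 2h to convert from UTC-2).
Mateo in UTC: 06:00-09:40, 10:15-15:10 (subtract 5h to convert from UTC+5).
Rina in UTC: 06:10-15:30 (add 2h to convert from UTC-2).
Ines in UTC: 06:10-10:40, 11:15-12:00, 12:15-15:55 (add 2h to convert from UTC-2).
Wei in UTC: 06:00-10:10, 11:40-16:15, 17:05-18:00 (subtract 5h to convert from UTC+5).
Pita in UTC: 07:40-11:50, 13:10-17:55 (subtract 5h to convert from UTC+5).
Jamal in UTC: 06:00-06:35, 06:45-18:00 (subtract 5h to convert from UTC+5).
Wei, Pita, and Jamal can make the full 17:15-17:40 slot — that's 3.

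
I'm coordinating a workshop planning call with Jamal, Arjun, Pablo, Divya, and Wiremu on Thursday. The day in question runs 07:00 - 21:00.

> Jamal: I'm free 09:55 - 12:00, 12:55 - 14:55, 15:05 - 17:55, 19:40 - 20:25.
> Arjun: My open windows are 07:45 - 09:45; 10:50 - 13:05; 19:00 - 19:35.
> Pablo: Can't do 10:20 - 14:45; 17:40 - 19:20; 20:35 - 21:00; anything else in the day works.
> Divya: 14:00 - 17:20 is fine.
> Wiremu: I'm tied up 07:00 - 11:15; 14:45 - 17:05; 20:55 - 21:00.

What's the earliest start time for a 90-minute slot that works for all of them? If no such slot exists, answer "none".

Jamal free: 09:55-12:00, 12:55-14:55, 15:05-17:55, 19:40-20:25.
Arjun free: 07:45-09:45, 10:50-13:05, 19:00-19:35.
Pablo free: 07:00-10:20, 14:45-17:40, 19:20-20:35 (invert busy blocks within the working day).
Divya free: 14:00-17:20.
Wiremu free: 11:15-14:45, 17:05-20:55 (invert busy blocks within the working day).
Jamal ∩ Arjun: 10:50-12:00, 12:55-13:05.
Jamal ∩ Arjun ∩ Pablo: ∅.
Jamal ∩ Arjun ∩ Pablo ∩ Divya: ∅.
Jamal ∩ Arjun ∩ Pablo ∩ Divya ∩ Wiremu: ∅.
There is no time when everyone is free.
No common window is at least 90 minutes long.

none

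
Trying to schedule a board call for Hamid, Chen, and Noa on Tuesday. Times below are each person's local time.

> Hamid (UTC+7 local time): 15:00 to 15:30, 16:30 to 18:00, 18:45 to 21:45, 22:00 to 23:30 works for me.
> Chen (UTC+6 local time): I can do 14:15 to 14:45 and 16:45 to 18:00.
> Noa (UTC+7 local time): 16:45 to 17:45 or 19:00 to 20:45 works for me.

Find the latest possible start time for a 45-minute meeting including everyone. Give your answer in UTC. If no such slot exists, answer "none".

Hamid in UTC: 08:00-08:30, 09:30-11:00, 11:45-14:45, 15:00-16:30 (subtract 7h to convert from UTC+7).
Chen in UTC: 08:15-08:45, 10:45-12:00 (subtract 6h to convert from UTC+6).
Noa in UTC: 09:45-10:45, 12:00-13:45 (subtract 7h to convert from UTC+7).
Hamid ∩ Chen: 08:15-08:30, 10:45-11:00, 11:45-12:00.
Hamid ∩ Chen ∩ Noa: ∅.
There is no time when everyone is free.
No common window is at least 45 minutes long.

none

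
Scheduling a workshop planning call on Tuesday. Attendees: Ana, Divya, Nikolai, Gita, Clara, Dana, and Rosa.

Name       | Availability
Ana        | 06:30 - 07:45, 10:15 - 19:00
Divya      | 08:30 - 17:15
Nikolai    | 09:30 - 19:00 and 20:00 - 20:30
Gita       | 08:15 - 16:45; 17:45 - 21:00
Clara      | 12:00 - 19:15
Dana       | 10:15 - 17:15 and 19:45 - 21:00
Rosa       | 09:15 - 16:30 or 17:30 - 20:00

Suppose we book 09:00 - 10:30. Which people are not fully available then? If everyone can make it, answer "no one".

Ana, Clara, Dana, Nikolai, Rosa

Ana: not fully free for 09:00-10:30. Divya: free for 09:00-10:30. Nikolai: not fully free for 09:00-10:30. Gita: free for 09:00-10:30. Clara: not fully free for 09:00-10:30. Dana: not fully free for 09:00-10:30. Rosa: not fully free for 09:00-10:30.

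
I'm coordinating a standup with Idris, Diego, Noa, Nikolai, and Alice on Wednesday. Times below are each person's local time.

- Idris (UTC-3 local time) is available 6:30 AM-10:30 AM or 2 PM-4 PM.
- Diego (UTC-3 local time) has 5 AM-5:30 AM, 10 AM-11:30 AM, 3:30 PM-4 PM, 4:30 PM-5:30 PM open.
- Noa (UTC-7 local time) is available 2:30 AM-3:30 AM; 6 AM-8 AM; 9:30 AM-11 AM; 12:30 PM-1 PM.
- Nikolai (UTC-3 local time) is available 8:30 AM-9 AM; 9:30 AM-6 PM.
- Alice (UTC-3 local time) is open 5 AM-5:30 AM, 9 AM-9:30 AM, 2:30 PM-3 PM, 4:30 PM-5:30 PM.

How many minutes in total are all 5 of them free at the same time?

Idris in UTC: 09:30-13:30, 17:00-19:00 (add 3h to convert from UTC-3).
Diego in UTC: 08:00-08:30, 13:00-14:30, 18:30-19:00, 19:30-20:30 (add 3h to convert from UTC-3).
Noa in UTC: 09:30-10:30, 13:00-15:00, 16:30-18:00, 19:30-20:00 (add 7h to convert from UTC-7).
Nikolai in UTC: 11:30-12:00, 12:30-21:00 (add 3h to convert from UTC-3).
Alice in UTC: 08:00-08:30, 12:00-12:30, 17:30-18:00, 19:30-20:30 (add 3h to convert from UTC-3).
Idris ∩ Diego: 13:00-13:30, 18:30-19:00.
Idris ∩ Diego ∩ Noa: 13:00-13:30.
Idris ∩ Diego ∩ Noa ∩ Nikolai: 13:00-13:30.
Idris ∩ Diego ∩ Noa ∩ Nikolai ∩ Alice: ∅.
There is no time when everyone is free.
There is no common window, so the total is 0 minutes.

0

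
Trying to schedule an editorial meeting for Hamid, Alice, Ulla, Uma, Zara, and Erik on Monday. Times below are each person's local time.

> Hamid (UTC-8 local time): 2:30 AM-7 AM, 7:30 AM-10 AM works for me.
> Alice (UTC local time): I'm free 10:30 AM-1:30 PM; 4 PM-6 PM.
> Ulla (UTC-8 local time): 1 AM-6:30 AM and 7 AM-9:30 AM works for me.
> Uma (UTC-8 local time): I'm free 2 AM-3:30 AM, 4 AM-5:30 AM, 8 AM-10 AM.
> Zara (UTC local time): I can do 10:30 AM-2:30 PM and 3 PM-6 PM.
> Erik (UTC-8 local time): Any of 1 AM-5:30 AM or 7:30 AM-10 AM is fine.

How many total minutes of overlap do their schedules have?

Hamid in UTC: 10:30-15:00, 15:30-18:00 (add 8h to convert from UTC-8).
Alice in UTC: 10:30-13:30, 16:00-18:00.
Ulla in UTC: 09:00-14:30, 15:00-17:30 (add 8h to convert from UTC-8).
Uma in UTC: 10:00-11:30, 12:00-13:30, 16:00-18:00 (add 8h to convert from UTC-8).
Zara in UTC: 10:30-14:30, 15:00-18:00.
Erik in UTC: 09:00-13:30, 15:30-18:00 (add 8h to convert from UTC-8).
Hamid ∩ Alice: 10:30-13:30, 16:00-18:00.
Hamid ∩ Alice ∩ Ulla: 10:30-13:30, 16:00-17:30.
Hamid ∩ Alice ∩ Ulla ∩ Uma: 10:30-11:30, 12:00-13:30, 16:00-17:30.
Hamid ∩ Alice ∩ Ulla ∩ Uma ∩ Zara: 10:30-11:30, 12:00-13:30, 16:00-17:30.
Hamid ∩ Alice ∩ Ulla ∩ Uma ∩ Zara ∩ Erik: 10:30-11:30, 12:00-13:30, 16:00-17:30.
Summing the common windows: 60 + 90 + 90 = 240 minutes.

240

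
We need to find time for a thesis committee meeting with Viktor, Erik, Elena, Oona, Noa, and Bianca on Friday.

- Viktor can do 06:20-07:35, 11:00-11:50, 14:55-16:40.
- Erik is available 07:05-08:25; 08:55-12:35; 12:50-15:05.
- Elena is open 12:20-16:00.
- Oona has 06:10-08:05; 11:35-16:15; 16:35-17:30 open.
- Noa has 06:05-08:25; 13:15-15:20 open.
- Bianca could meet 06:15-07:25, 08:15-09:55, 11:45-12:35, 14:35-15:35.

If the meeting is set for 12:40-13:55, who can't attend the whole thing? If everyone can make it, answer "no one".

Bianca, Erik, Noa, Viktor

Viktor: not fully free for 12:40-13:55. Erik: not fully free for 12:40-13:55. Elena: free for 12:40-13:55. Oona: free for 12:40-13:55. Noa: not fully free for 12:40-13:55. Bianca: not fully free for 12:40-13:55.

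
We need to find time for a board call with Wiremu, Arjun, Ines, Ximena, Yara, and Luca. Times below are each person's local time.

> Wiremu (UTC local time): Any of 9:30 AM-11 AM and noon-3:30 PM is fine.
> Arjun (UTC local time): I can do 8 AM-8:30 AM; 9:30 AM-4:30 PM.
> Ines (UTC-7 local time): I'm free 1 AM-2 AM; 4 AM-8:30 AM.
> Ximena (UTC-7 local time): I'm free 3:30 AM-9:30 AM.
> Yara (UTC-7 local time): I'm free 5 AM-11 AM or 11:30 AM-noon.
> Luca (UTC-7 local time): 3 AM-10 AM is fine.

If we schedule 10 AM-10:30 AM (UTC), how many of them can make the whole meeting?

3

Wiremu in UTC: 09:30-11:00, 12:00-15:30.
Arjun in UTC: 08:00-08:30, 09:30-16:30.
Ines in UTC: 08:00-09:00, 11:00-15:30 (add 7h to convert from UTC-7).
Ximena in UTC: 10:30-16:30 (add 7h to convert from UTC-7).
Yara in UTC: 12:00-18:00, 18:30-19:00 (add 7h to convert from UTC-7).
Luca in UTC: 10:00-17:00 (add 7h to convert from UTC-7).
Wiremu, Arjun, and Luca can make the full 10:00-10:30 slot — that's 3.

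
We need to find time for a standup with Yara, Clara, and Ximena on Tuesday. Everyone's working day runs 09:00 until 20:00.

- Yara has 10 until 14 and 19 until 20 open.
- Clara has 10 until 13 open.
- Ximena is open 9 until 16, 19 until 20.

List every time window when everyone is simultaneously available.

Yara ∩ Clara: 10:00-13:00.
Yara ∩ Clara ∩ Ximena: 10:00-13:00.

10:00-13:00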